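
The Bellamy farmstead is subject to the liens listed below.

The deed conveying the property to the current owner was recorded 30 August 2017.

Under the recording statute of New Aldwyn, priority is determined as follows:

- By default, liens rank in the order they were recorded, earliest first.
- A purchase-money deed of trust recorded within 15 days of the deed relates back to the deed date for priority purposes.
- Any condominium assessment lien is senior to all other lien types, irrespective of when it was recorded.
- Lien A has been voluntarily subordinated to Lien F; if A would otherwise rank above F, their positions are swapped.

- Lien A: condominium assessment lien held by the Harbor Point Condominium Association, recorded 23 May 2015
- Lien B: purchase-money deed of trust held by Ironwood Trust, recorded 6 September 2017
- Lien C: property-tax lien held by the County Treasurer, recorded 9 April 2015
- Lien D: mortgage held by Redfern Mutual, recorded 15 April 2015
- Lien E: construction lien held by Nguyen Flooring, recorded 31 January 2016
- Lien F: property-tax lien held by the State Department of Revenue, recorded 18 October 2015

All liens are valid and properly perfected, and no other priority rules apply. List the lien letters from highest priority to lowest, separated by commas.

F, C, D, A, E, B

Adjusting effective dates: B's effective date is the deed date, 30 August 2017.
A, as a condominium assessment lien, has superpriority and ranks first.
The other liens, earliest effective date first: C (9 April 2015), D (15 April 2015), F (18 October 2015), E (31 January 2016), B (30 August 2017).
The subordination applies — A was senior to F — so A and F swap.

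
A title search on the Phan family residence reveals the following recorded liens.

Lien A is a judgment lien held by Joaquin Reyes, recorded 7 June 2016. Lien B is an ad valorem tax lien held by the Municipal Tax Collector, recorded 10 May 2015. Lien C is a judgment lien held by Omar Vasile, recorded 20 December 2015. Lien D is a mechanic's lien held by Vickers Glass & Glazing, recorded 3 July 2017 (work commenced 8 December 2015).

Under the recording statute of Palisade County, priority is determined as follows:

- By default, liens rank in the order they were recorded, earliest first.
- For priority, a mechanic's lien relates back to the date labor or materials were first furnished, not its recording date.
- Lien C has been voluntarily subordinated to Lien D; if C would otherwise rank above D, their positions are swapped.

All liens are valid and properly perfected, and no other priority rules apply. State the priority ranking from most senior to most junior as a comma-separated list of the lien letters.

B, D, C, A

Adjusting effective dates: D relates back to 8 December 2015 (work commenced).
By effective date: B (10 May 2015), D (8 December 2015), C (20 December 2015), A (7 June 2016).
Since C is not senior to D, the subordination leaves the order unchanged.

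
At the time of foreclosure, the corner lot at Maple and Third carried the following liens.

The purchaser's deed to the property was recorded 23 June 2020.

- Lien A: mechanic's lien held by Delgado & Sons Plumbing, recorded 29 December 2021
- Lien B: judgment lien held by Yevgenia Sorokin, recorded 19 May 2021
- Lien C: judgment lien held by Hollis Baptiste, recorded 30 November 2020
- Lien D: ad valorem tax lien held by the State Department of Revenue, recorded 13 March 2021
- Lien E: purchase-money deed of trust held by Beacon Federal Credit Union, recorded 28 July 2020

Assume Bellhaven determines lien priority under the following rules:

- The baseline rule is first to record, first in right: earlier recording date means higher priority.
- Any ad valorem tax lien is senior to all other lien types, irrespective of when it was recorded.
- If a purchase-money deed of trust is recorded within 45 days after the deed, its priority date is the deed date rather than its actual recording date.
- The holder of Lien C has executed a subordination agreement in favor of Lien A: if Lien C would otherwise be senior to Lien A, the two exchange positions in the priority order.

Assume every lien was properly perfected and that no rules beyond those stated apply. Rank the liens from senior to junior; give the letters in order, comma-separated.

D, E, A, B, C

Effective dates after the stated exceptions: E relates back to the deed date 23 June 2020.
As an ad valorem tax lien, D is senior to every other lien.
Remaining liens by effective date: E (23 June 2020), C (30 November 2020), B (19 May 2021), A (29 December 2021).
The subordination applies — C was senior to A — so C and A swap.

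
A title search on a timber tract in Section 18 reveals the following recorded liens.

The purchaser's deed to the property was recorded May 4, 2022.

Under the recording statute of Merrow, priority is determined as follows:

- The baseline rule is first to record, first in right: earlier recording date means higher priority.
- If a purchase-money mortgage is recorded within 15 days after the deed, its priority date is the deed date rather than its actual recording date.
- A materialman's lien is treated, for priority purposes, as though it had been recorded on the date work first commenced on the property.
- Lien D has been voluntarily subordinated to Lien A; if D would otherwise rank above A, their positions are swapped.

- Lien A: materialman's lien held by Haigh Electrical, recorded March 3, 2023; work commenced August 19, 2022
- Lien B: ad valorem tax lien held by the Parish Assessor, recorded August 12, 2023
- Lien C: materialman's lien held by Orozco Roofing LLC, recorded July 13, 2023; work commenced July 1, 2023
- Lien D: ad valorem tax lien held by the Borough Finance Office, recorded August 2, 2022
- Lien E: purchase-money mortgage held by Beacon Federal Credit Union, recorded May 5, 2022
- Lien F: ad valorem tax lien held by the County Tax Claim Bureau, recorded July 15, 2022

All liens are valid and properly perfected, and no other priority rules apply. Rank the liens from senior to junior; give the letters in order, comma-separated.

Effective dates after the stated exceptions: A relates back to August 19, 2022 (work commenced); C relates back to July 1, 2023 (work commenced); E was recorded within the 15-day window, so its effective date is the deed date May 4, 2022.
By effective date, earliest first: E (May 4, 2022), F (July 15, 2022), D (August 2, 2022), A (August 19, 2022), C (July 1, 2023), B (August 12, 2023).
Because D would otherwise rank above A, the subordination swaps them.

E, F, A, D, C, B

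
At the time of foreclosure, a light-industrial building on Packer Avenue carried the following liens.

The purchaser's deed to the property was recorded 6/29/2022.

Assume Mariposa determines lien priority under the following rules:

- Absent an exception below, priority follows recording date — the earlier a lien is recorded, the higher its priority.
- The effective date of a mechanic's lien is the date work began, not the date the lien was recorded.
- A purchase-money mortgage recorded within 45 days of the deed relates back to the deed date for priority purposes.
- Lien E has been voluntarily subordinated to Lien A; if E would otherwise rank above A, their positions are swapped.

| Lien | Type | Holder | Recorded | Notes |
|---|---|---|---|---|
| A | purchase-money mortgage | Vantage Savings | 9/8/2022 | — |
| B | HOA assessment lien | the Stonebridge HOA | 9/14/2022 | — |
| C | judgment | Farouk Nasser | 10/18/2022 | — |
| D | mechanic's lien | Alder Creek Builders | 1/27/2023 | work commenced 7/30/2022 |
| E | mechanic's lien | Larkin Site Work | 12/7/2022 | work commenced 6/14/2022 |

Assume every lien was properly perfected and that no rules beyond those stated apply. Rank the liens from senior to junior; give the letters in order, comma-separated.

A, D, E, B, C

Effective dates after the stated exceptions: A was recorded 71 days after the deed — beyond 45 days — so no relation-back applies; D's effective date is 7/30/2022, when work began; E is treated as recorded 6/14/2022, the work-commencement date.
Sorted by effective date: E (6/14/2022), D (7/30/2022), A (9/8/2022), B (9/14/2022), C (10/18/2022).
E would otherwise be senior to A, so under the subordination agreement E and A exchange positions.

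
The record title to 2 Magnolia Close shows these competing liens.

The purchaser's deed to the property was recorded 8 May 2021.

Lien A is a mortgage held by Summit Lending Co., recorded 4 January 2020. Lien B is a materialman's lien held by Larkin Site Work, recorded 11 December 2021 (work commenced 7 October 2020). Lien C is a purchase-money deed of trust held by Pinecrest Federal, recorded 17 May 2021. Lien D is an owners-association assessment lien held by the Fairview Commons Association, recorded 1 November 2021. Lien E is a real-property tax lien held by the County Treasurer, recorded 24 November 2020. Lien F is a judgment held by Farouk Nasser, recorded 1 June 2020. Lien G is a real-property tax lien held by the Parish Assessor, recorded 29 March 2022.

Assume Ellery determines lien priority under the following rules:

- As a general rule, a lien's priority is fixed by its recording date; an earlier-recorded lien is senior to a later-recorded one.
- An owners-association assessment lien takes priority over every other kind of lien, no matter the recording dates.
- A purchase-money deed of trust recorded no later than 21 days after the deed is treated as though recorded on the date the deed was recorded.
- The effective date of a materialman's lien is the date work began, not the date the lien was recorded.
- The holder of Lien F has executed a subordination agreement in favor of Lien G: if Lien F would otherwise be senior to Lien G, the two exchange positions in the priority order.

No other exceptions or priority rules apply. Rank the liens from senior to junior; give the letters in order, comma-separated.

D, A, G, B, E, C, F

Adjusting effective dates: B's effective date is 7 October 2020, when work began; C was recorded within the 21-day window, so its effective date is the deed date 8 May 2021.
D is an owners-association assessment lien, so it outranks all other liens regardless of date.
Remaining liens by effective date: A (4 January 2020), F (1 June 2020), B (7 October 2020), E (24 November 2020), C (8 May 2021), G (29 March 2022).
F would otherwise be senior to G, so under the subordination agreement F and G exchange positions.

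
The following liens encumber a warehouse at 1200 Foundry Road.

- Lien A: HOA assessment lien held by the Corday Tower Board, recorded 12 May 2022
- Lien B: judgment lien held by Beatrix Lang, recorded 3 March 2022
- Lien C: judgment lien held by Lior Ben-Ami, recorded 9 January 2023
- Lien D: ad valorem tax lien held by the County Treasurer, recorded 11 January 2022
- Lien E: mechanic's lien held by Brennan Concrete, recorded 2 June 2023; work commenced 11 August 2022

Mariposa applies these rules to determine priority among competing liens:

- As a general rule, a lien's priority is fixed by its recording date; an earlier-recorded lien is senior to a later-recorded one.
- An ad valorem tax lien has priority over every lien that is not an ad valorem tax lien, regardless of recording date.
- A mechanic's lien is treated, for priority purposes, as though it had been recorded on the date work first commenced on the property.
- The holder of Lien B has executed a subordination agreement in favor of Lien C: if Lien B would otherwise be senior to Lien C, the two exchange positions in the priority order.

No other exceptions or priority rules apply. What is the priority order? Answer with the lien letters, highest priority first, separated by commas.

Effective dates after the stated exceptions: E is treated as recorded 11 August 2022, the work-commencement date.
As an ad valorem tax lien, D is senior to every other lien.
Remaining liens by effective date: B (3 March 2022), A (12 May 2022), E (11 August 2022), C (9 January 2023).
B is senior to C before the subordination, so the two trade places.

D, C, A, E, B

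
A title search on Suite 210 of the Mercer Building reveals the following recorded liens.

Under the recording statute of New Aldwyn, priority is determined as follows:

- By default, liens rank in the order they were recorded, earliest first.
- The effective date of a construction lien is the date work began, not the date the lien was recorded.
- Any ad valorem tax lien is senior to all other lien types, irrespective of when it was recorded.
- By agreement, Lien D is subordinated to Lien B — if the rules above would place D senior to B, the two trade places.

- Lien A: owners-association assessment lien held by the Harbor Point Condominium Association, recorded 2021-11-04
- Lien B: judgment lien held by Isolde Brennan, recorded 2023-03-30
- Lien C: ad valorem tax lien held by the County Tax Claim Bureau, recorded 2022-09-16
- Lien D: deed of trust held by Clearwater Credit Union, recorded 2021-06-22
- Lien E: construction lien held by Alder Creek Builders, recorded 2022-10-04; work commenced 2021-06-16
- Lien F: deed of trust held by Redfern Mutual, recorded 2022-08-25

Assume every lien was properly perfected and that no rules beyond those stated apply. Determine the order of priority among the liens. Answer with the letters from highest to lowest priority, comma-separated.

Adjusting effective dates: E is treated as recorded 2021-06-16, the work-commencement date.
As an ad valorem tax lien, C is senior to every other lien.
Remaining liens by effective date: E (2021-06-16), D (2021-06-22), A (2021-11-04), F (2022-08-25), B (2023-03-30).
D is senior to B before the subordination, so the two trade places.

C, E, B, A, F, D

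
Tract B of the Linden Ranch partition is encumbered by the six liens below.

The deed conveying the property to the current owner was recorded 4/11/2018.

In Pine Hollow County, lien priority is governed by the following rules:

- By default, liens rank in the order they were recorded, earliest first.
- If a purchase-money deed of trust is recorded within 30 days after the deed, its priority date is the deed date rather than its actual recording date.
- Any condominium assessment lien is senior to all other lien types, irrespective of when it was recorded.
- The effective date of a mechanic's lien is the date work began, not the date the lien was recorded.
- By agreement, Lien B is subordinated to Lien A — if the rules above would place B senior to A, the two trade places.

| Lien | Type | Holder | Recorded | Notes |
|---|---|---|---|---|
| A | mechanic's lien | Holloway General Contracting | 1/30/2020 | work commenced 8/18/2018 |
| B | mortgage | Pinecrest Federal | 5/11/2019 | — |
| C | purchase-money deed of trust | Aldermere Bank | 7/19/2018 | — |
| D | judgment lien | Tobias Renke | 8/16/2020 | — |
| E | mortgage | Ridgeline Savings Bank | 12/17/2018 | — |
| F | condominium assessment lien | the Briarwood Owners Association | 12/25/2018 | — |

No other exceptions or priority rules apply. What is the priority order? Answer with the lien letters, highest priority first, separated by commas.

Effective dates after the stated exceptions: A relates back to 8/18/2018 (work commenced); C was recorded 99 days after the deed — beyond 30 days — so no relation-back applies.
F, as a condominium assessment lien, has superpriority and ranks first.
Ordering the rest by effective date: C (7/19/2018), A (8/18/2018), E (12/17/2018), B (5/11/2019), D (8/16/2020).
Since B is not senior to A, the subordination leaves the order unchanged.

F, C, A, E, B, D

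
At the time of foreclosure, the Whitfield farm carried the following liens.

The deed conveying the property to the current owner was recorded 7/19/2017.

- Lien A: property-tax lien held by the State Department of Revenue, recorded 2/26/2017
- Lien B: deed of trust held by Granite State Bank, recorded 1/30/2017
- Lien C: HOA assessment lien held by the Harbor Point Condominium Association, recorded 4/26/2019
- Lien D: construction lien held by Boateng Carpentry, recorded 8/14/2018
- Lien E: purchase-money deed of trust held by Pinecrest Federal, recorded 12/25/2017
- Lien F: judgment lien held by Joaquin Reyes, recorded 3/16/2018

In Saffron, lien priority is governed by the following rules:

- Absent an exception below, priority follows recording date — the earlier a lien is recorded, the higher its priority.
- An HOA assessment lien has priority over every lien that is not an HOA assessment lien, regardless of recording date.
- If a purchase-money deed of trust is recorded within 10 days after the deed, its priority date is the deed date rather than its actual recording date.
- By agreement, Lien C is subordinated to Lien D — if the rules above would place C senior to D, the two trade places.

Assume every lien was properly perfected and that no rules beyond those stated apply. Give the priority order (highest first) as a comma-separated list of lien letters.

D, B, A, E, F, C

First, effective dates: E was recorded 159 days after the deed, outside the 10-day window, so it keeps its recording date.
C is an HOA assessment lien and takes priority over every other lien.
Among the remaining liens, by effective date: B (1/30/2017), A (2/26/2017), E (12/25/2017), F (3/16/2018), D (8/14/2018).
Because C would otherwise rank above D, the subordination swaps them.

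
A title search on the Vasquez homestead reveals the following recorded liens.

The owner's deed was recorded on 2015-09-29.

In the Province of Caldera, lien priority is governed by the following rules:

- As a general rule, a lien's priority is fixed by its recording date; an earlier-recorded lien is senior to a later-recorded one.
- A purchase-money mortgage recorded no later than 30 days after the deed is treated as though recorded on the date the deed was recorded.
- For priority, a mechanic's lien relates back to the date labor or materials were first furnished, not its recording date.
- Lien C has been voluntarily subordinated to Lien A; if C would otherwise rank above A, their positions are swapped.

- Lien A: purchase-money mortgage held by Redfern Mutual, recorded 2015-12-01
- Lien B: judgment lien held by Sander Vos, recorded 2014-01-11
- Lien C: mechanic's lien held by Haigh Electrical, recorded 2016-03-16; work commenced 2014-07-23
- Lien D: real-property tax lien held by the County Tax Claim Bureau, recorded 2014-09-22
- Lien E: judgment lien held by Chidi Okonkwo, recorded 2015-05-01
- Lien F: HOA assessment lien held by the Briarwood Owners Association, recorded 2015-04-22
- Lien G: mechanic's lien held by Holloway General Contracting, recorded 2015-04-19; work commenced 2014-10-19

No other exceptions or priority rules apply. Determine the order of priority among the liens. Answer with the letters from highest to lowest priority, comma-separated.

B, A, D, G, F, E, C

Effective dates after the stated exceptions: A was recorded 63 days after the deed, outside the 30-day window, so it keeps its recording date; C relates back to 2014-07-23 (work commenced); G is treated as recorded 2014-10-19, the work-commencement date.
By effective date, earliest first: B (2014-01-11), C (2014-07-23), D (2014-09-22), G (2014-10-19), F (2015-04-22), E (2015-05-01), A (2015-12-01).
C is senior to A before the subordination, so the two trade places.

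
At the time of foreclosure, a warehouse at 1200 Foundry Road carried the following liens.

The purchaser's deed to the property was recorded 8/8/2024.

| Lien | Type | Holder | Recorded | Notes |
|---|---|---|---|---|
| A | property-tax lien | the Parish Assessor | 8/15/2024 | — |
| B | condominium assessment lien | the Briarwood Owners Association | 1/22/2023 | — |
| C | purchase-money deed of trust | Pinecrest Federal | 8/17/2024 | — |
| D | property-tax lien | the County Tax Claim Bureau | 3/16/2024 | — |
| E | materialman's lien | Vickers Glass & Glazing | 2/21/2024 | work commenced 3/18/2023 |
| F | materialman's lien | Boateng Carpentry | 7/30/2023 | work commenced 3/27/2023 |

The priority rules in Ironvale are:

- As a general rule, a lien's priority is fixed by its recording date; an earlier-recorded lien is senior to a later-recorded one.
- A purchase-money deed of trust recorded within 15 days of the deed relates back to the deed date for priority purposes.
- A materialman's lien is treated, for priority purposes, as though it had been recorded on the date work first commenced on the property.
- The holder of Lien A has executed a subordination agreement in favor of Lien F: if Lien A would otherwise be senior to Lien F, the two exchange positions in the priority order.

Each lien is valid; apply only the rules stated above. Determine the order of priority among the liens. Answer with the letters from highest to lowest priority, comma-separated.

B, E, F, D, C, A

First, effective dates: C relates back to the deed date 8/8/2024; E is treated as recorded 3/18/2023, the work-commencement date; F's effective date is 3/27/2023, when work began.
Sorted by effective date: B (1/22/2023), E (3/18/2023), F (3/27/2023), D (3/16/2024), C (8/8/2024), A (8/15/2024).
Since A is not senior to F, the subordination leaves the order unchanged.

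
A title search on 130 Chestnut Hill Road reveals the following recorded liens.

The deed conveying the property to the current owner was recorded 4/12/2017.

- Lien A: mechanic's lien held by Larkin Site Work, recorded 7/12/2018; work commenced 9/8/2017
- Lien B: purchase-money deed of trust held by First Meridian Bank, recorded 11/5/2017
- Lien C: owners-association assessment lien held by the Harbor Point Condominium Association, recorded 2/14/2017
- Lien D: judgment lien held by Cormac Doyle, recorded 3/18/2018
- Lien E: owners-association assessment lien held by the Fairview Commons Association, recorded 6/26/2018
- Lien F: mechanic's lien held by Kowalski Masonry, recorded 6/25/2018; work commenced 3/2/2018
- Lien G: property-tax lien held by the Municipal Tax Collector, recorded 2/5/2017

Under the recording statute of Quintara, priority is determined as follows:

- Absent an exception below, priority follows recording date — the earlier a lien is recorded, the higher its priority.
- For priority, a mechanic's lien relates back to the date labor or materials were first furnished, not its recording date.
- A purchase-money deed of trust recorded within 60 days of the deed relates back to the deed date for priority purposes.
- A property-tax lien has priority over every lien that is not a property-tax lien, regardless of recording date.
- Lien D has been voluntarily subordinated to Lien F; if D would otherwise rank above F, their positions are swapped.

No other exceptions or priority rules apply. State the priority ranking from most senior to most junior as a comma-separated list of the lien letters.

G, C, A, B, F, D, E

Adjusting effective dates: A's effective date is 9/8/2017, when work began; B was recorded 207 days after the deed, outside the 60-day window, so it keeps its recording date; F's effective date is 3/2/2018, when work began.
G, as a property-tax lien, has superpriority and ranks first.
Among the remaining liens, by effective date: C (2/14/2017), A (9/8/2017), B (11/5/2017), F (3/2/2018), D (3/18/2018), E (6/26/2018).
Since D is not senior to F, the subordination leaves the order unchanged.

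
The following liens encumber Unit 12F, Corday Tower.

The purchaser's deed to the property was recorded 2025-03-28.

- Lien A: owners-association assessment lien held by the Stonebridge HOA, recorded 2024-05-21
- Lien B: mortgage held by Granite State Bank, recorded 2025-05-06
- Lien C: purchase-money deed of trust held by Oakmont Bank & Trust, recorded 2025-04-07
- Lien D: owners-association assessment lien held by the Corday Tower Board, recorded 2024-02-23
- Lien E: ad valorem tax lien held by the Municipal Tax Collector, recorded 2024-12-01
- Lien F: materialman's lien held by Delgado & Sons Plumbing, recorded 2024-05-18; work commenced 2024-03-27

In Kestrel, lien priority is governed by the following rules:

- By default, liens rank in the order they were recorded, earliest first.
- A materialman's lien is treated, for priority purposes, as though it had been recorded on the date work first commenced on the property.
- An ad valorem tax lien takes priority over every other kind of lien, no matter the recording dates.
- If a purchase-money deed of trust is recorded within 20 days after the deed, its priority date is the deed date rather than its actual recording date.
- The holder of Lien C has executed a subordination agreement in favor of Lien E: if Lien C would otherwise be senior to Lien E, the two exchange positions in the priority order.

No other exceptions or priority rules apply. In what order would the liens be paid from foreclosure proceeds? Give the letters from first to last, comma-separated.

E, D, F, A, C, B

Effective dates after the stated exceptions: C's effective date is the deed date, 2025-03-28; F relates back to 2024-03-27 (work commenced).
As an ad valorem tax lien, E is senior to every other lien.
Ordering the rest by effective date: D (2024-02-23), F (2024-03-27), A (2024-05-21), C (2025-03-28), B (2025-05-06).
C already ranks below E; the subordination has no effect.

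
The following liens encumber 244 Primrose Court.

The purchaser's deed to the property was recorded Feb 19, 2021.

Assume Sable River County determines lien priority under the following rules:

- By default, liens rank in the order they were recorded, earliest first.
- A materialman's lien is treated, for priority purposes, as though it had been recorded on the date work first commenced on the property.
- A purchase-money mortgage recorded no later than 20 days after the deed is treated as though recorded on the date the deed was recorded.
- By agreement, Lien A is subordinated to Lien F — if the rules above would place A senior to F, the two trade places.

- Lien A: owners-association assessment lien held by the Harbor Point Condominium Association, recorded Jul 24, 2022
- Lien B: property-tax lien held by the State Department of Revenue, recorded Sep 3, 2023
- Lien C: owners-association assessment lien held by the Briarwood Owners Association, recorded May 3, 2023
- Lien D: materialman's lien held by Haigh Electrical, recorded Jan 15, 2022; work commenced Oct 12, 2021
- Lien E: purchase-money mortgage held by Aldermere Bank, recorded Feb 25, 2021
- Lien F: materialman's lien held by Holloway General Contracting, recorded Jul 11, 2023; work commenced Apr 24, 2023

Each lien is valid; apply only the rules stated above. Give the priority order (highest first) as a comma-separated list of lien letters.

E, D, F, A, C, B

First, effective dates: D's effective date is Oct 12, 2021, when work began; E relates back to the deed date Feb 19, 2021; F's effective date is Apr 24, 2023, when work began.
By effective date, earliest first: E (Feb 19, 2021), D (Oct 12, 2021), A (Jul 24, 2022), F (Apr 24, 2023), C (May 3, 2023), B (Sep 3, 2023).
The subordination applies — A was senior to F — so A and F swap.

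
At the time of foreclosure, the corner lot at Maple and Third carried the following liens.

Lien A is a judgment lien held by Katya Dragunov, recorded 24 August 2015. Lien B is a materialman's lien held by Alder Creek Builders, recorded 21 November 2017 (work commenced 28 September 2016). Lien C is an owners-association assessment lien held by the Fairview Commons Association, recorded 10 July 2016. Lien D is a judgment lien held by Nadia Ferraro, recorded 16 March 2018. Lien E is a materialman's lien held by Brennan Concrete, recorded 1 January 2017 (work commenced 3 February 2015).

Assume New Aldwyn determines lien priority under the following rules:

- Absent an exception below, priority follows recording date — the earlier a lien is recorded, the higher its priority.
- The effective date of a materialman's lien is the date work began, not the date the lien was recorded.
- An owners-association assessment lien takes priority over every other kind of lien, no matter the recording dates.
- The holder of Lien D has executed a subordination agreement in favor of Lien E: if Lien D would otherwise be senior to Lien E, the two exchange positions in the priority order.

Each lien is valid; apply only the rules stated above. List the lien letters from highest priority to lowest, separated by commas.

First, effective dates: B is treated as recorded 28 September 2016, the work-commencement date; E relates back to 3 February 2015 (work commenced).
C is an owners-association assessment lien and takes priority over every other lien.
Among the remaining liens, by effective date: E (3 February 2015), A (24 August 2015), B (28 September 2016), D (16 March 2018).
Since D is not senior to E, the subordination leaves the order unchanged.

C, E, A, B, D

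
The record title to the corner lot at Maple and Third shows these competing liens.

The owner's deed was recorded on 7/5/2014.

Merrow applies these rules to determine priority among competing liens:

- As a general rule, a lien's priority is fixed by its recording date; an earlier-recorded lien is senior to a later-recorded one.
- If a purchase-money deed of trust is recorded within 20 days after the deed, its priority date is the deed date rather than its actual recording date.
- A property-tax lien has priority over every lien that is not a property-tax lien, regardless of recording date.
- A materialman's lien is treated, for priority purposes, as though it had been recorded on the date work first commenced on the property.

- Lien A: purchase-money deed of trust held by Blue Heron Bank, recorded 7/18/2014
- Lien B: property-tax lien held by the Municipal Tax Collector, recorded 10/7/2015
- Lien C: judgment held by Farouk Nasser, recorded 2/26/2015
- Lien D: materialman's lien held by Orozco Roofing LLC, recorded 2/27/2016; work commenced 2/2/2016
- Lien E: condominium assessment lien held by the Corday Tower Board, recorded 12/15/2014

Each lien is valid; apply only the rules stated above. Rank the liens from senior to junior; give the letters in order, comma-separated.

B, A, E, C, D

First, effective dates: A's effective date is the deed date, 7/5/2014; D is treated as recorded 2/2/2016, the work-commencement date.
B is a property-tax lien and takes priority over every other lien.
Remaining liens by effective date: A (7/5/2014), E (12/15/2014), C (2/26/2015), D (2/2/2016).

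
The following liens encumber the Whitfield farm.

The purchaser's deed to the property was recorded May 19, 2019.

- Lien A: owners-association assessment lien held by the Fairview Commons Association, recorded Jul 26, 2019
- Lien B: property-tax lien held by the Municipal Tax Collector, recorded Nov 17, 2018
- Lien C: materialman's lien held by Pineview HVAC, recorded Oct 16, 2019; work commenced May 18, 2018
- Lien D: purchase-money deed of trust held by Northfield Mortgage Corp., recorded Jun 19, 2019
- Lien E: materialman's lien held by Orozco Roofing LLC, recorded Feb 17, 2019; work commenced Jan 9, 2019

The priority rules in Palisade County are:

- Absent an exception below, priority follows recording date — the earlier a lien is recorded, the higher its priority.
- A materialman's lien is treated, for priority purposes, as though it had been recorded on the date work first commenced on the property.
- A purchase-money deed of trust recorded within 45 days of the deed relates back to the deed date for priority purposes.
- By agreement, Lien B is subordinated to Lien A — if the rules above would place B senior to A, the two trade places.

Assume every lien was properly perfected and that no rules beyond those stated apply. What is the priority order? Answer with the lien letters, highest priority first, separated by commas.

C, A, E, D, B

Adjusting effective dates: C's effective date is May 18, 2018, when work began; D was recorded within the 45-day window, so its effective date is the deed date May 19, 2019; E relates back to Jan 9, 2019 (work commenced).
Sorted by effective date: C (May 18, 2018), B (Nov 17, 2018), E (Jan 9, 2019), D (May 19, 2019), A (Jul 26, 2019).
B is senior to A before the subordination, so the two trade places.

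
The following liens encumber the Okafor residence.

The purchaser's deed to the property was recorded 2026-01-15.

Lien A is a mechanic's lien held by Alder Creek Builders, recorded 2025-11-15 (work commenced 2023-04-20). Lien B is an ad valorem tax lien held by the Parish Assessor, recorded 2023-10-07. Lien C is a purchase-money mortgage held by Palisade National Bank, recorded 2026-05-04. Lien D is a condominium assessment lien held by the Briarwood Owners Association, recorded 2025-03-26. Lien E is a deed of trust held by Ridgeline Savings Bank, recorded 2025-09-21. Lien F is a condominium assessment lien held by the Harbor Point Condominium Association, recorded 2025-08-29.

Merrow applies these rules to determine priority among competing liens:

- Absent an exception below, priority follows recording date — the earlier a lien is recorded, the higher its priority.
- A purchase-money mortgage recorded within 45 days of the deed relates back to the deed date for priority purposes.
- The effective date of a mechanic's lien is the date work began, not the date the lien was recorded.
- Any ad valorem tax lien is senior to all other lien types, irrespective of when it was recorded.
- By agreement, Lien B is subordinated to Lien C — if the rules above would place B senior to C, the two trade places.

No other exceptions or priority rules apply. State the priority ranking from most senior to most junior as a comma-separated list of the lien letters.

Effective dates after the stated exceptions: A relates back to 2023-04-20 (work commenced); C was recorded 109 days after the deed — beyond 45 days — so no relation-back applies.
As an ad valorem tax lien, B is senior to every other lien.
Among the remaining liens, by effective date: A (2023-04-20), D (2025-03-26), F (2025-08-29), E (2025-09-21), C (2026-05-04).
The subordination applies — B was senior to C — so B and C swap.

C, A, D, F, E, B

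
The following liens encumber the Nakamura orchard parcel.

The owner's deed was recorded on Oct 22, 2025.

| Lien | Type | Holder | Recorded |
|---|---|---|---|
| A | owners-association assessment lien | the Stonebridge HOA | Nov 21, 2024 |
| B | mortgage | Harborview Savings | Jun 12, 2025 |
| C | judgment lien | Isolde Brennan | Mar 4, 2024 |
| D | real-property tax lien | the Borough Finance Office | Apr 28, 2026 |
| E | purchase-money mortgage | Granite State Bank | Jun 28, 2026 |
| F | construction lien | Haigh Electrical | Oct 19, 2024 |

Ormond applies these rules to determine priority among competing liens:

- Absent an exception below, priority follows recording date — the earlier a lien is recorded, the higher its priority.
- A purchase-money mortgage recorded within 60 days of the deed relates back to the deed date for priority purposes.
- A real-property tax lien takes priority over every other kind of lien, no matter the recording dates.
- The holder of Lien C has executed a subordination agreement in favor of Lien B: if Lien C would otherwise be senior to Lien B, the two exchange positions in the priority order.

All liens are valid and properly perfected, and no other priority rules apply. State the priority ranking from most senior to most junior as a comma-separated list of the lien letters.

Effective dates: E missed the 60-day window (249 days after the deed), so its recording date stands.
D is a real-property tax lien and takes priority over every other lien.
Remaining liens by effective date: C (Mar 4, 2024), F (Oct 19, 2024), A (Nov 21, 2024), B (Jun 12, 2025), E (Jun 28, 2026).
C would otherwise be senior to B, so under the subordination agreement C and B exchange positions.

D, B, F, A, C, E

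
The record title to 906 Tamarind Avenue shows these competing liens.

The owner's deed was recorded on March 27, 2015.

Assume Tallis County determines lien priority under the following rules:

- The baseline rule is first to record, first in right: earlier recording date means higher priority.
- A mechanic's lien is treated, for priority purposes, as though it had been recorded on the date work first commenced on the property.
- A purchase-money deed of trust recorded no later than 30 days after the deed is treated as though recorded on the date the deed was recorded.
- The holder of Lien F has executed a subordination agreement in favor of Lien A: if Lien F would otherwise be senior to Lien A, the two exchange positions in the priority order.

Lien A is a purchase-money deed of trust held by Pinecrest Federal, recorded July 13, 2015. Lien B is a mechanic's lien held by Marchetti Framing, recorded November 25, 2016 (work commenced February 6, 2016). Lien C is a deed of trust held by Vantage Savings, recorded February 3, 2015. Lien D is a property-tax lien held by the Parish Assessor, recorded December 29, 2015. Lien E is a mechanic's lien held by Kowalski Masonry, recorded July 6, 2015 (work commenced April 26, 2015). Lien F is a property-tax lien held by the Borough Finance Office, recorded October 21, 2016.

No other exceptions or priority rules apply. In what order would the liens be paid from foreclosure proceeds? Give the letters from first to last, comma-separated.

C, E, A, D, B, F

First, effective dates: A was recorded 108 days after the deed — beyond 30 days — so no relation-back applies; B's effective date is February 6, 2016, when work began; E's effective date is April 26, 2015, when work began.
Sorted by effective date: C (February 3, 2015), E (April 26, 2015), A (July 13, 2015), D (December 29, 2015), B (February 6, 2016), F (October 21, 2016).
F already ranks below A; the subordination has no effect.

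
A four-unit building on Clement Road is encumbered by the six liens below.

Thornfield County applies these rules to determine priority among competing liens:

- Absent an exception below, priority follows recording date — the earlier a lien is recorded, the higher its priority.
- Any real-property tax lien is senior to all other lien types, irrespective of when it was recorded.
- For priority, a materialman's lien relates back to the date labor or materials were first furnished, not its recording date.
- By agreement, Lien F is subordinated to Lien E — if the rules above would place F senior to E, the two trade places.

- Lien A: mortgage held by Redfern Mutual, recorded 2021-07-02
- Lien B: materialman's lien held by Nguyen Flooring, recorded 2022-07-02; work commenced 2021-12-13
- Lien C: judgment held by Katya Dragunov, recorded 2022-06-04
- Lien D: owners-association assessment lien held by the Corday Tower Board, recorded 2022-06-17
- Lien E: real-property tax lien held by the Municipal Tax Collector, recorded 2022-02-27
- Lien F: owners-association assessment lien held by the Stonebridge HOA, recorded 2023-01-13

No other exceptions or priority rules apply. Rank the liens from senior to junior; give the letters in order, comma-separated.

E, A, B, C, D, F

Effective dates: B is treated as recorded 2021-12-13, the work-commencement date.
E is a real-property tax lien and takes priority over every other lien.
Among the remaining liens, by effective date: A (2021-07-02), B (2021-12-13), C (2022-06-04), D (2022-06-17), F (2023-01-13).
F is already junior to E, so the subordination agreement changes nothing.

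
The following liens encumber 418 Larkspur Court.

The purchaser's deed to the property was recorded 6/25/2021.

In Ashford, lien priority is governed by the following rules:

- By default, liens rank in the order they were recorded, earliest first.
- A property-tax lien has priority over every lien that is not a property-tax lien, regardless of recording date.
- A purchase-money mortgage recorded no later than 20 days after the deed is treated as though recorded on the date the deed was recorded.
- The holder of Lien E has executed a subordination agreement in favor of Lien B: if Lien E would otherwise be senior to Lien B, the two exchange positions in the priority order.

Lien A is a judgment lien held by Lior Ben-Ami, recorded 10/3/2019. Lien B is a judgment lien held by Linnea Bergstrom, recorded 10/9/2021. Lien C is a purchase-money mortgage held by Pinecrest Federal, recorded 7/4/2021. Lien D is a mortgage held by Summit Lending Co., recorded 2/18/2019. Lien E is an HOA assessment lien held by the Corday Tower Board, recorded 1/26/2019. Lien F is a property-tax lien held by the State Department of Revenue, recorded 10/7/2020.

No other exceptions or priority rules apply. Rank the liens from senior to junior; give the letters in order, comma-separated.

Effective dates after the stated exceptions: C was recorded within the 20-day window, so its effective date is the deed date 6/25/2021.
F, as a property-tax lien, has superpriority and ranks first.
Among the remaining liens, by effective date: E (1/26/2019), D (2/18/2019), A (10/3/2019), C (6/25/2021), B (10/9/2021).
E would otherwise be senior to B, so under the subordination agreement E and B exchange positions.

F, B, D, A, C, E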